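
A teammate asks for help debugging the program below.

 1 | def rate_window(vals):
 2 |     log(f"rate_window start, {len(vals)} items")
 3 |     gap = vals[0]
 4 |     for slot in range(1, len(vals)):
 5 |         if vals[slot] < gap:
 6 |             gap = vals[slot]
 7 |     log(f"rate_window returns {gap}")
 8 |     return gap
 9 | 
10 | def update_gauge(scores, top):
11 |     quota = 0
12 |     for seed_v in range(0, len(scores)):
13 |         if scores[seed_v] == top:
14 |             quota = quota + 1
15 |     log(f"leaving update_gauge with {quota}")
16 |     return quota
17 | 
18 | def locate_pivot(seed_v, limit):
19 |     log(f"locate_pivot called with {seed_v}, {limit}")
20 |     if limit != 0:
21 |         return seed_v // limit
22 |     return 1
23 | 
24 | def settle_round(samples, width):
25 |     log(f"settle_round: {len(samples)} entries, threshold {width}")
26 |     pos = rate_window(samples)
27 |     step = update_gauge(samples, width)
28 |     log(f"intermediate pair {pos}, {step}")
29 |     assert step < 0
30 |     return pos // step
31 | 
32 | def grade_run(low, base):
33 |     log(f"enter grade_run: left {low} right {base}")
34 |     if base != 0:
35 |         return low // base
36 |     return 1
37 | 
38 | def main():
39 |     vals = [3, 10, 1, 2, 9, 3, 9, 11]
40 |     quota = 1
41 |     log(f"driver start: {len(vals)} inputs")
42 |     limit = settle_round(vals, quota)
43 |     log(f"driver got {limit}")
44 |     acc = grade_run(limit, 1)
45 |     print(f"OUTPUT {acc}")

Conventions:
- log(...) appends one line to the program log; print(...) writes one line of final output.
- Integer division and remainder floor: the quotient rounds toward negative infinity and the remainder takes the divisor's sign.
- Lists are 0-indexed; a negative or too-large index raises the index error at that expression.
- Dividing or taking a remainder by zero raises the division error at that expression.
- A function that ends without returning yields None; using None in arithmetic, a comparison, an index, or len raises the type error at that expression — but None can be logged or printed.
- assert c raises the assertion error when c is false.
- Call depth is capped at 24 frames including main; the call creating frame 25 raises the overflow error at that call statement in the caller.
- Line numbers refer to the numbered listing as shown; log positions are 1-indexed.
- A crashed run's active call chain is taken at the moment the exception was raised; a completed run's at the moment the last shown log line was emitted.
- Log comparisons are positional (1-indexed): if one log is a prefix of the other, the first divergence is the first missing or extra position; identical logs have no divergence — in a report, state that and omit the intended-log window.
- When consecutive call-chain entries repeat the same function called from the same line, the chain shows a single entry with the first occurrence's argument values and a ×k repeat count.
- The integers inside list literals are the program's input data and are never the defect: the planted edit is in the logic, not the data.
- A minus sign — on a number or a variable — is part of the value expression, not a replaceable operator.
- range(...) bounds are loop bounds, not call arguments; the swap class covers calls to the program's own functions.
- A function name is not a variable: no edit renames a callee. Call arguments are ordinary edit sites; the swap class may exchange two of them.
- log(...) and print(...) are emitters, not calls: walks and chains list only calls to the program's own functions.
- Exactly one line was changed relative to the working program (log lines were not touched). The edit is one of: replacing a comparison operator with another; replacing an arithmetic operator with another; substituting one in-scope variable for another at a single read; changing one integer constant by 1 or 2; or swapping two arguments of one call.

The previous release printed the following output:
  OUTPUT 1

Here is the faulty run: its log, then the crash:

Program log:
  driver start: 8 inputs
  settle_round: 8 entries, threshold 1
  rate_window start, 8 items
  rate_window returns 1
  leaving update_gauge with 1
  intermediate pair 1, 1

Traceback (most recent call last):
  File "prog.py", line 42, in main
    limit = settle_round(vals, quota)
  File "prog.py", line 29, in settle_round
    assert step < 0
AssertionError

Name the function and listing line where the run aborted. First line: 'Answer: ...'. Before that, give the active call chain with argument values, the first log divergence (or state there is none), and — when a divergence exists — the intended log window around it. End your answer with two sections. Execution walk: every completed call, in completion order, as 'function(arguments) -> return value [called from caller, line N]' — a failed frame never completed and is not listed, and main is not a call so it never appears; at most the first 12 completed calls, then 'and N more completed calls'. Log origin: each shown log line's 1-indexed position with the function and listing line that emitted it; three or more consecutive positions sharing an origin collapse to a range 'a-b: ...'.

Answer: the error was raised in settle_round, line 29.
The tell: The faulty run's log stops after 6 lines; the working version's next line would be 'driver got 1'.
Call chain: main -> settle_round([3, 10, 1, 2, 9, 3, 9, 11], 1) (called at line 42).
First divergence: position 7 — the faulty run's log ends after 6 lines; the working version continues with 'driver got 1'.
Intended log window:
  5: leaving update_gauge with 1
  6: intermediate pair 1, 1
  7: driver got 1
  8: enter grade_run: left 1 right 1
Execution walk:
  rate_window([3, 10, 1, 2, 9, 3, 9, 11]) -> 1  [called from settle_round, line 26]
  update_gauge([3, 10, 1, 2, 9, 3, 9, 11], 1) -> 1  [called from settle_round, line 27]
Log origin:
  1: emitted by main (line 41)
  2: emitted by settle_round (line 25)
  3: emitted by rate_window (line 2)
  4: emitted by rate_window (line 7)
  5: emitted by update_gauge (line 15)
  6: emitted by settle_round (line 28)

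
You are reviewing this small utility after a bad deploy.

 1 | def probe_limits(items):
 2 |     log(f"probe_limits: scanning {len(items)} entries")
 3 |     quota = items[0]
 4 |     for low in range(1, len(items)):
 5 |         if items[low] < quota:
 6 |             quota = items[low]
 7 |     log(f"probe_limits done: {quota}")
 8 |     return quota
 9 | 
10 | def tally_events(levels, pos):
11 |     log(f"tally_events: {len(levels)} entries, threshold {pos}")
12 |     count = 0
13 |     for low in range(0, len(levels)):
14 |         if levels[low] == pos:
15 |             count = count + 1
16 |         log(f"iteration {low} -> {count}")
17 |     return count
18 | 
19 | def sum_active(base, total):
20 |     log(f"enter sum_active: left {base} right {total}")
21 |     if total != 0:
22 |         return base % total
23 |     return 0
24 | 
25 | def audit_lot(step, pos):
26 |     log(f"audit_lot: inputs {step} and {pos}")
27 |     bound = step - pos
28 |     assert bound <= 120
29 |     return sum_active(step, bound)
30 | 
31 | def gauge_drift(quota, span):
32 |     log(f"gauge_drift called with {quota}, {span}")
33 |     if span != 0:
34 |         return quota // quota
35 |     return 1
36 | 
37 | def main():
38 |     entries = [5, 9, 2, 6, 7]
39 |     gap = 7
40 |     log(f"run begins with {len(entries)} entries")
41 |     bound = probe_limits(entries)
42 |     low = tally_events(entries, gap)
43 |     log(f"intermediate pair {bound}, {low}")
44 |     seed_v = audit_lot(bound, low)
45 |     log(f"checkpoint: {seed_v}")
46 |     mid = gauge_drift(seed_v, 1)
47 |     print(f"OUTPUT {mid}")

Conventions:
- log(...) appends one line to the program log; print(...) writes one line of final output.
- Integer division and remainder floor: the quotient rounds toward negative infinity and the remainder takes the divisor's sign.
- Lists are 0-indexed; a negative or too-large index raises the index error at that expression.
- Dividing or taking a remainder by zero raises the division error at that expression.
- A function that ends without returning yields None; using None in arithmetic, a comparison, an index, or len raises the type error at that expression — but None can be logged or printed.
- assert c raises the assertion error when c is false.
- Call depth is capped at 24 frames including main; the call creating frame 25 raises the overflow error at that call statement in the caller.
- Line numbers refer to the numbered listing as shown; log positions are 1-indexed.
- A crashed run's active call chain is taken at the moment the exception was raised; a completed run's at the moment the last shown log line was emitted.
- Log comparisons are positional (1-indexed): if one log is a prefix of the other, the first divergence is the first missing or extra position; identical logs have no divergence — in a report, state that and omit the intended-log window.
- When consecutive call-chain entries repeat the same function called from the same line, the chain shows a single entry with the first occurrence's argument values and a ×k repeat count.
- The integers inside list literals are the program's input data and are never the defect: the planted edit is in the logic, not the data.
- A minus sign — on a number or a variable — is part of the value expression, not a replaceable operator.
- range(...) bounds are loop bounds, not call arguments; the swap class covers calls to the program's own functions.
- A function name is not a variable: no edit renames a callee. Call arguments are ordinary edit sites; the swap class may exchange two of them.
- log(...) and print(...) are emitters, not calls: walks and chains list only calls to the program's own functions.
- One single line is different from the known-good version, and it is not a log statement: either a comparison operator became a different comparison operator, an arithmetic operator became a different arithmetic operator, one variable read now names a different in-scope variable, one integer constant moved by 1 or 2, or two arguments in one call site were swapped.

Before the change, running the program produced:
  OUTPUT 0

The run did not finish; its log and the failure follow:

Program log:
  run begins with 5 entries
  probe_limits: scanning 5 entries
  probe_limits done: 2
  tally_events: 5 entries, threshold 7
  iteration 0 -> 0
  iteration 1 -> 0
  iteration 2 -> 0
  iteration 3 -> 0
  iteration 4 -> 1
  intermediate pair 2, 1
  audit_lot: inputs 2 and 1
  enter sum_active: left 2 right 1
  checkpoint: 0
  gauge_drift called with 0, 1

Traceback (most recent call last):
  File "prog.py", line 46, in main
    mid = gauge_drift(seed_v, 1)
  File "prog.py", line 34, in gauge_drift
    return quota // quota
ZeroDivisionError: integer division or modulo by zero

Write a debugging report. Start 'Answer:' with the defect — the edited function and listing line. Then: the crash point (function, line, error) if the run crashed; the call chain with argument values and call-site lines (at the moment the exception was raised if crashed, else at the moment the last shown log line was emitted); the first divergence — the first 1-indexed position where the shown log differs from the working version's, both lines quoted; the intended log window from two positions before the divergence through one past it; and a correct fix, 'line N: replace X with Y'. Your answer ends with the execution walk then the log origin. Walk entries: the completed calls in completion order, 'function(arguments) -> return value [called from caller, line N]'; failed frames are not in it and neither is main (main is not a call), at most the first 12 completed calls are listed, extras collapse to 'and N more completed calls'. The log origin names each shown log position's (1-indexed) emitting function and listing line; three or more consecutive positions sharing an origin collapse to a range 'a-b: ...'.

Answer: the defect is in gauge_drift at line 34.
Key observation: The logs agree in full; the defect surfaces as the crash itself.
Crash: gauge_drift, line 34, ZeroDivisionError.
Call chain: main -> gauge_drift(0, 1) (called at line 46).
First divergence: none — the logs agree in full.
Execution walk:
  probe_limits([5, 9, 2, 6, 7]) -> 2  [called from main, line 41]
  tally_events([5, 9, 2, 6, 7], 7) -> 1  [called from main, line 42]
  sum_active(2, 1) -> 0  [called from audit_lot, line 29]
  audit_lot(2, 1) -> 0  [called from main, line 44]
Log line origins:
  1: logged in main at line 40
  2: logged in probe_limits at line 2
  3: logged in probe_limits at line 7
  4: logged in tally_events at line 11
  5-9: logged in tally_events at line 16
  10: logged in main at line 43
  11: logged in audit_lot at line 26
  12: logged in sum_active at line 20
  13: logged in main at line 45
  14: logged in gauge_drift at line 32
A correct fix: line 34: replace `quota // quota` with `quota // span`.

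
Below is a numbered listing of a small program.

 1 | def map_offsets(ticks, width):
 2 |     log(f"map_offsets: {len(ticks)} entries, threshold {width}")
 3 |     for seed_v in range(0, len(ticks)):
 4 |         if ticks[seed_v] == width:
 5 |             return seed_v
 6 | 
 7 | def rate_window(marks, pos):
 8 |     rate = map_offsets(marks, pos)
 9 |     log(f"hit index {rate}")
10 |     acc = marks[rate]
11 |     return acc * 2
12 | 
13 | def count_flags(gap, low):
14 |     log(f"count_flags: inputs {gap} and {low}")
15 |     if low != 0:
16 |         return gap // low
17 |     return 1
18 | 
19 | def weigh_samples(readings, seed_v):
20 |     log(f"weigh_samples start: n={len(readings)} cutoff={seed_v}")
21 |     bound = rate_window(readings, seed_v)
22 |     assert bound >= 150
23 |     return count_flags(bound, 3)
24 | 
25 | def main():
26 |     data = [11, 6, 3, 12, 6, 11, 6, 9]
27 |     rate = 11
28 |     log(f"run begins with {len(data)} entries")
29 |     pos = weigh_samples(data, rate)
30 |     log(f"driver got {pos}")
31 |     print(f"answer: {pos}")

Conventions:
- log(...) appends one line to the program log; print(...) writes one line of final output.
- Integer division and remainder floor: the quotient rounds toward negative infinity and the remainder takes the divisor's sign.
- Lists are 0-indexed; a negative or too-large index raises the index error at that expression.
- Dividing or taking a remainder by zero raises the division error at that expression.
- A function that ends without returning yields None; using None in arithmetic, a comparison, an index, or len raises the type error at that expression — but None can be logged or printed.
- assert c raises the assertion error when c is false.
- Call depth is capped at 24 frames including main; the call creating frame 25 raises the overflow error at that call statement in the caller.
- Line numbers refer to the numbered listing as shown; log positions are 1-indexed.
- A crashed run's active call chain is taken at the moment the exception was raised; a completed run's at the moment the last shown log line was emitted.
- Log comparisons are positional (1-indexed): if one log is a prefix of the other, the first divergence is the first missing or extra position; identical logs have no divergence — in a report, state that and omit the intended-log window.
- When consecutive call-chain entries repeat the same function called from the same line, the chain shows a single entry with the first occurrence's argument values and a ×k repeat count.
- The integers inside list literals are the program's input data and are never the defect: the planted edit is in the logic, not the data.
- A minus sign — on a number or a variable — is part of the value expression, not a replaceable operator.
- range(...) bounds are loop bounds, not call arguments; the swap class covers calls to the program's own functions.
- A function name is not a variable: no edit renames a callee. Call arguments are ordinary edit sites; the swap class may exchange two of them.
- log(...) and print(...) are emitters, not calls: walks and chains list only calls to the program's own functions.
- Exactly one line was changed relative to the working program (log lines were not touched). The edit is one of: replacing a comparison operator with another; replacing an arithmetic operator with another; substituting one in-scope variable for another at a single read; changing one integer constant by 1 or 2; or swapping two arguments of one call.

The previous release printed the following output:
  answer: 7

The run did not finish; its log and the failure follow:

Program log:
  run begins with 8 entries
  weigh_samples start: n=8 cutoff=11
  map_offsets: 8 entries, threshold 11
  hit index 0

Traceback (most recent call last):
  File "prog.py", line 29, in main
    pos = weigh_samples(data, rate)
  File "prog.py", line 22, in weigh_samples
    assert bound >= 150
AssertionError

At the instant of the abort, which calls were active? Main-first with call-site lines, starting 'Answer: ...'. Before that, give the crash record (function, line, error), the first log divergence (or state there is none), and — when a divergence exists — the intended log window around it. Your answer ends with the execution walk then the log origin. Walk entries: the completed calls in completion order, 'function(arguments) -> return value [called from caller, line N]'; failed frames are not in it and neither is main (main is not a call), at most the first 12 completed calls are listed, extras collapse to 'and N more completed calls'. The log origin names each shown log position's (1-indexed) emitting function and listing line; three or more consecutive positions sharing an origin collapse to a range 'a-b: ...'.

Answer: main -> weigh_samples (called at line 29).
Core observation: The faulty run's log stops after 4 lines; the working version's next line would be 'count_flags: inputs 22 and 3'.
Crash: weigh_samples, line 22, AssertionError.
First divergence: position 5 — after 4 matching lines the faulty run goes silent; intended next line 'count_flags: inputs 22 and 3'.
Intended log window:
  3: map_offsets: 8 entries, threshold 11
  4: hit index 0
  5: count_flags: inputs 22 and 3
  6: driver got 7
Execution walk:
  map_offsets([11, 6, 3, 12, 6, 11, 6, 9], 11) -> 0  [called from rate_window, line 8]
  rate_window([11, 6, 3, 12, 6, 11, 6, 9], 11) -> 22  [called from weigh_samples, line 21]
Log line origins:
  1: from main, line 28
  2: from weigh_samples, line 20
  3: from map_offsets, line 2
  4: from rate_window, line 9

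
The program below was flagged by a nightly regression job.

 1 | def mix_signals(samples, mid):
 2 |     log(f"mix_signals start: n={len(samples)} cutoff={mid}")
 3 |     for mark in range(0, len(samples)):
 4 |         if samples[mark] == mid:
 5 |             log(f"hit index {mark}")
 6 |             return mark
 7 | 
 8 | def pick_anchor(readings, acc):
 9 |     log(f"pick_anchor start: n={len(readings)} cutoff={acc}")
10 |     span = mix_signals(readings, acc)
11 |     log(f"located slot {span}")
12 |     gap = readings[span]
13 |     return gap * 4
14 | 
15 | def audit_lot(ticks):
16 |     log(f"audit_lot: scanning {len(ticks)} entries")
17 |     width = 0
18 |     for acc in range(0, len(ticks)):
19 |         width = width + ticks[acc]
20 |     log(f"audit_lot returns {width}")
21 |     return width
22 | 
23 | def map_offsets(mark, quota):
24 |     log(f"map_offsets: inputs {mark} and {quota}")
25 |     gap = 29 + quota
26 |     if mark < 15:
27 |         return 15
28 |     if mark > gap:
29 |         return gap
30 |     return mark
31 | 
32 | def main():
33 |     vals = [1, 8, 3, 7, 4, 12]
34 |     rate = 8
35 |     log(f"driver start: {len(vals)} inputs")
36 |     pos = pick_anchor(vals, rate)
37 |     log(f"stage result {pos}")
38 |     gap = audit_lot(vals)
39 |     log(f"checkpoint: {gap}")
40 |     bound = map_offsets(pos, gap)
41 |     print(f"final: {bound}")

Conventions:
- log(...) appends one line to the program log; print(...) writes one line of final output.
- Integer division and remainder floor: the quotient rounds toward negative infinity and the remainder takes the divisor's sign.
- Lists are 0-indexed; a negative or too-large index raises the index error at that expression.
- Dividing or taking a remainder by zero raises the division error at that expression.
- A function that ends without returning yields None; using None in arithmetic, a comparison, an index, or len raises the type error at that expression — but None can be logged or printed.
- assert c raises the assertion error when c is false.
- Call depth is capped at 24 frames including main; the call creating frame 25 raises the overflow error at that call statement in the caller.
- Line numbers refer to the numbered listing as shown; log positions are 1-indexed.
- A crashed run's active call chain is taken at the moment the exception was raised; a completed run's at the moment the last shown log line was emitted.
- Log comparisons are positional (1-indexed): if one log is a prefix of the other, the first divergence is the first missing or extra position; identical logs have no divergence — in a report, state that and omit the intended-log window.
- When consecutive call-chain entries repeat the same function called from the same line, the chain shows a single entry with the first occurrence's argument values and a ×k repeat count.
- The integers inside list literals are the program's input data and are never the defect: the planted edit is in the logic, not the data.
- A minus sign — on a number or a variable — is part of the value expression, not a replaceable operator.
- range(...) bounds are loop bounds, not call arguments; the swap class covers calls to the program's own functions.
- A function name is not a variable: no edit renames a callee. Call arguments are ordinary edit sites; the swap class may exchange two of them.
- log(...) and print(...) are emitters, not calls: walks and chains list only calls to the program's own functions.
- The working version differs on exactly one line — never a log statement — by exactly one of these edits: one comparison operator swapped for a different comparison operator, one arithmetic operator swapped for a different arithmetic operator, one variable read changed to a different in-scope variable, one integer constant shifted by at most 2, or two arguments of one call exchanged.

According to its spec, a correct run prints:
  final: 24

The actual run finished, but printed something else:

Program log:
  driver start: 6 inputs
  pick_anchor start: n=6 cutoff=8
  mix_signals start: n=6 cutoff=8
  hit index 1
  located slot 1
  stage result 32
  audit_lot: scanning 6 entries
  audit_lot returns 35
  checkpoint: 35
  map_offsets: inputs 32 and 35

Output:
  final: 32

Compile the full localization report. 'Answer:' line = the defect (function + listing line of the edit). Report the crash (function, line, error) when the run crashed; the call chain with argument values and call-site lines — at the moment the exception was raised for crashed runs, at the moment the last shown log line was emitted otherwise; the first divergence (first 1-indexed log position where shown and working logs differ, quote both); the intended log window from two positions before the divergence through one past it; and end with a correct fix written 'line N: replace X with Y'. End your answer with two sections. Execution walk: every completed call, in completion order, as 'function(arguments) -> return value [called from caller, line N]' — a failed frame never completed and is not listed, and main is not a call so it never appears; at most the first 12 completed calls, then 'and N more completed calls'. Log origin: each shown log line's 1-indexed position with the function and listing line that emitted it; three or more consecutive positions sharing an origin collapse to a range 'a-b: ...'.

Answer: the defect is in pick_anchor at line 13.
Key observation: At log position 6 the runs split — shown 'stage result 32', but the working version logs 'stage result 24'.
Call chain: main -> map_offsets(32, 35) (called at line 40).
First divergence: position 6 — the shown line 'stage result 32' should read 'stage result 24'.
Intended log window:
  4: hit index 1
  5: located slot 1
  6: stage result 24
  7: audit_lot: scanning 6 entries
Execution walk:
  mix_signals([1, 8, 3, 7, 4, 12], 8) -> 1  [called from pick_anchor, line 10]
  pick_anchor([1, 8, 3, 7, 4, 12], 8) -> 32  [called from main, line 36]
  audit_lot([1, 8, 3, 7, 4, 12]) -> 35  [called from main, line 38]
  map_offsets(32, 35) -> 32  [called from main, line 40]
Origin of each log line:
  1: logged in main at line 35
  2: logged in pick_anchor at line 9
  3: logged in mix_signals at line 2
  4: logged in mix_signals at line 5
  5: logged in pick_anchor at line 11
  6: logged in main at line 37
  7: logged in audit_lot at line 16
  8: logged in audit_lot at line 20
  9: logged in main at line 39
  10: logged in map_offsets at line 24
A correct fix: line 13: replace `4` with `3`.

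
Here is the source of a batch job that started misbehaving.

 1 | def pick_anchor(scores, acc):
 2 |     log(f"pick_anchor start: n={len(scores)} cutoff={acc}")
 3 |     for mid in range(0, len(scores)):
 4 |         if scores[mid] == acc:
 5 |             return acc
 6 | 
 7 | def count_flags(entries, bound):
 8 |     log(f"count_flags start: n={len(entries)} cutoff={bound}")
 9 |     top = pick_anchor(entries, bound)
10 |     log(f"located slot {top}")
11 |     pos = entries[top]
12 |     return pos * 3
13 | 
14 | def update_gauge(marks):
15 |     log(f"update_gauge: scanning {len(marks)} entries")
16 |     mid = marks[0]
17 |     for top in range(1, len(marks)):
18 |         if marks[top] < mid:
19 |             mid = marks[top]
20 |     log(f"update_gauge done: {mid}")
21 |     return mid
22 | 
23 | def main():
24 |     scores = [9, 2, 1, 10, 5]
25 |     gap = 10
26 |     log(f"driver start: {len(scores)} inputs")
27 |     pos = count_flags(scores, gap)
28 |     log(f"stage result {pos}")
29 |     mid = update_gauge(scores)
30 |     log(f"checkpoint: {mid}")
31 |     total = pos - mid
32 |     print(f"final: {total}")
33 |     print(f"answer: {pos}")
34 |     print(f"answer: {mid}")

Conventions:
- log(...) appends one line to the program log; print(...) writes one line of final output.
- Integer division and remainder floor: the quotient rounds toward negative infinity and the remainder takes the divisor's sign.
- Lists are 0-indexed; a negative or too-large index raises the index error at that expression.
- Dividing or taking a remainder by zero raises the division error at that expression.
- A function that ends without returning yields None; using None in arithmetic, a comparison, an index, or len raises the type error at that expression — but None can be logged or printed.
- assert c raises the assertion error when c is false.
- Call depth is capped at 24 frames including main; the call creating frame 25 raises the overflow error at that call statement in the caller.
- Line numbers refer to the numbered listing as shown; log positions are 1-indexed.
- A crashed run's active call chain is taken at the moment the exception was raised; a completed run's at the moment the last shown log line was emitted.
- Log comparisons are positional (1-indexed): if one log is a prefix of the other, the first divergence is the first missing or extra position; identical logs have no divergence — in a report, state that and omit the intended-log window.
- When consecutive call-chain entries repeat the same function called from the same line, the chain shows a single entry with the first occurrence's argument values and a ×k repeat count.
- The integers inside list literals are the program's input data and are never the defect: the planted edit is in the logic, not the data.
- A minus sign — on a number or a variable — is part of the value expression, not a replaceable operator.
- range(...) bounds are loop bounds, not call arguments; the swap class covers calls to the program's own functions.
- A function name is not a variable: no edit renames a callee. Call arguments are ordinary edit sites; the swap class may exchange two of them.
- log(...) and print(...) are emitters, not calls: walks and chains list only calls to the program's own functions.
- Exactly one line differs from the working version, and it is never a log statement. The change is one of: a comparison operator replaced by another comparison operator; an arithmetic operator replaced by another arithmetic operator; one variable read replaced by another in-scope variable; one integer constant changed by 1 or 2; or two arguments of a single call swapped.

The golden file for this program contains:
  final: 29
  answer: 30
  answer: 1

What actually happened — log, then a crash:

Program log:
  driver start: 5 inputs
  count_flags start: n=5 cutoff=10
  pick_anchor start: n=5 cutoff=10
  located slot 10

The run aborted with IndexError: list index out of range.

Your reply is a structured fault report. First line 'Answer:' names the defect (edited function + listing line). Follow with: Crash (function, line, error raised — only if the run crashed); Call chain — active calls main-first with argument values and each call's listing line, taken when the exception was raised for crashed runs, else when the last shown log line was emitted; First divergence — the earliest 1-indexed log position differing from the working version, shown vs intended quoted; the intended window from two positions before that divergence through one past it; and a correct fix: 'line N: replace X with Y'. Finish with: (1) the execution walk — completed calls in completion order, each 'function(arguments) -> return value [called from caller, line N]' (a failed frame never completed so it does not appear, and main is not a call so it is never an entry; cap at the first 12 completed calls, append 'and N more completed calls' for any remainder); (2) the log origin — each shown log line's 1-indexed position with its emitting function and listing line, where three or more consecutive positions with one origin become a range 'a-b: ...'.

Answer: the defect is in pick_anchor at line 5.
The tell: The log first diverges at position 4: the faulty run prints 'located slot 10' where the working version prints 'located slot 3'.
Crash: count_flags, line 11, IndexError.
Call chain: main -> count_flags([9, 2, 1, 10, 5], 10) (called at line 27).
First divergence: position 4 — shown 'located slot 10', intended 'located slot 3'.
Intended log window:
  2: count_flags start: n=5 cutoff=10
  3: pick_anchor start: n=5 cutoff=10
  4: located slot 3
  5: stage result 30
Execution walk:
  pick_anchor([9, 2, 1, 10, 5], 10) -> 10  [called from count_flags, line 9]
Log origin:
  1: logged in main at line 26
  2: logged in count_flags at line 8
  3: logged in pick_anchor at line 2
  4: logged in count_flags at line 10
A correct fix: line 5: replace `acc` with `mid`.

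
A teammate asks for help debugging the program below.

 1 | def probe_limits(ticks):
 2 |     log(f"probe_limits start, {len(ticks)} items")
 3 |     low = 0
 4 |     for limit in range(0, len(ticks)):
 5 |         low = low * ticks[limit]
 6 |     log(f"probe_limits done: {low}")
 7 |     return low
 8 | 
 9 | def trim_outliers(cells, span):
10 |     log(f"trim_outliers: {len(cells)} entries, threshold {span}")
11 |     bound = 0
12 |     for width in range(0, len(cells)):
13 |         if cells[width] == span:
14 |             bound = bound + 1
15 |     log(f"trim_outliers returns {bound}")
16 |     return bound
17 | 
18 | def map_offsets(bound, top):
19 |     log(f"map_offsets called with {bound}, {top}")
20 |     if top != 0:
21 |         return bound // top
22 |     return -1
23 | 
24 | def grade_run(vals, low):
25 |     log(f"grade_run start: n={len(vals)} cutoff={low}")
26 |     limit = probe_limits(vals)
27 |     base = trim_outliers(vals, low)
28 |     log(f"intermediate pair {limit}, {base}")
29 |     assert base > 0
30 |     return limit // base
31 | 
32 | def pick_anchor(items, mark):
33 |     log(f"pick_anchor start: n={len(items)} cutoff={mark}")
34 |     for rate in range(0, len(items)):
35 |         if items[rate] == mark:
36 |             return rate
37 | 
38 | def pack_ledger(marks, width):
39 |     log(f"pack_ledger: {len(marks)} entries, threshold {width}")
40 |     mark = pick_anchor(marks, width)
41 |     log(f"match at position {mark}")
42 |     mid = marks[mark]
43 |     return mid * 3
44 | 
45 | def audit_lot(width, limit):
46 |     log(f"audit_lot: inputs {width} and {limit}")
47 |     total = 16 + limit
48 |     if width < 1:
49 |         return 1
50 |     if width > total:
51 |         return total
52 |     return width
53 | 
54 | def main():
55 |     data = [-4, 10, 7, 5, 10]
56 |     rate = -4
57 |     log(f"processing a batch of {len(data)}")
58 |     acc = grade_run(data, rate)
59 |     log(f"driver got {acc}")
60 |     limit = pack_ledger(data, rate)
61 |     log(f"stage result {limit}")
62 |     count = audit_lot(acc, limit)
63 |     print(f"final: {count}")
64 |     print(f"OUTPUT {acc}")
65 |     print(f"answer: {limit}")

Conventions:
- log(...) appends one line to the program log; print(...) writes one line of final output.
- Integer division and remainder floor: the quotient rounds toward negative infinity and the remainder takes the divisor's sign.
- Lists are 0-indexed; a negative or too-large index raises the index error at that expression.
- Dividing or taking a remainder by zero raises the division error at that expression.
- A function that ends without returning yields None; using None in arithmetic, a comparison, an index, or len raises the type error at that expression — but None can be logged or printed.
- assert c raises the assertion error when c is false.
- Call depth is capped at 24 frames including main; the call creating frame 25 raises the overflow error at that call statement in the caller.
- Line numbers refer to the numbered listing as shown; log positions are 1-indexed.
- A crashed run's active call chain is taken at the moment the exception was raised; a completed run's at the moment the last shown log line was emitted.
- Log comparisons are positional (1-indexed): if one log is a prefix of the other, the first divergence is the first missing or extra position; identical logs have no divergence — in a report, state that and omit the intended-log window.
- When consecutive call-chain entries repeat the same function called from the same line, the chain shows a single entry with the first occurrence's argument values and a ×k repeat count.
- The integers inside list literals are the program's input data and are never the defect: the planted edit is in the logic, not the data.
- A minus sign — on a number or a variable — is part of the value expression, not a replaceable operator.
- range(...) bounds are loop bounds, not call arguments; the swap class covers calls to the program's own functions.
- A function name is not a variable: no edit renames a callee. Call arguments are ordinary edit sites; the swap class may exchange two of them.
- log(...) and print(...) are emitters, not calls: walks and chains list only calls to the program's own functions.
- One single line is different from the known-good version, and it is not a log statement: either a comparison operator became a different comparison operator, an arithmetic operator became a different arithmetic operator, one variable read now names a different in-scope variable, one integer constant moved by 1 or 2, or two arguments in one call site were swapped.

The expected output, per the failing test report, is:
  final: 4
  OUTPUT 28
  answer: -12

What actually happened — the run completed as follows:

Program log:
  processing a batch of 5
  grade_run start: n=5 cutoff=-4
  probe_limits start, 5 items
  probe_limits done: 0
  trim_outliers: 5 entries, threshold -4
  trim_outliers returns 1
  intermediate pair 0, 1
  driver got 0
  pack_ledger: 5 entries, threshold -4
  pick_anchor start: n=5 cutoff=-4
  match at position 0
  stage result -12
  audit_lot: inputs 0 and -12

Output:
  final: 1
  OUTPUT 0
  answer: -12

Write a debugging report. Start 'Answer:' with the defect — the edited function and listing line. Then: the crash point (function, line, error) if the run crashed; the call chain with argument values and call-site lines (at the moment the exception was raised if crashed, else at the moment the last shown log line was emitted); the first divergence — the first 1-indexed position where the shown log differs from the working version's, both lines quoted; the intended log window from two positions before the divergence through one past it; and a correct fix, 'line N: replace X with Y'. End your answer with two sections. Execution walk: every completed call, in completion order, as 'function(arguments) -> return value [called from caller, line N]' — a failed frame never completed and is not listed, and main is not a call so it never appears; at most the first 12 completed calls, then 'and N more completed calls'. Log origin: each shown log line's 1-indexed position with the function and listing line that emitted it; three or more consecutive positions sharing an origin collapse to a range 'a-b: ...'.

Answer: the defect is in probe_limits at line 5.
The tell: Everything matches until log position 4, which reads 'probe_limits done: 0' in place of 'probe_limits done: 28'.
Call chain: main -> audit_lot(0, -12) (called at line 62).
First divergence: position 4 — shown 'probe_limits done: 0', intended 'probe_limits done: 28'.
Intended log window:
  2: grade_run start: n=5 cutoff=-4
  3: probe_limits start, 5 items
  4: probe_limits done: 28
  5: trim_outliers: 5 entries, threshold -4
Execution walk:
  probe_limits([-4, 10, 7, 5, 10]) -> 0  [called from grade_run, line 26]
  trim_outliers([-4, 10, 7, 5, 10], -4) -> 1  [called from grade_run, line 27]
  grade_run([-4, 10, 7, 5, 10], -4) -> 0  [called from main, line 58]
  pick_anchor([-4, 10, 7, 5, 10], -4) -> 0  [called from pack_ledger, line 40]
  pack_ledger([-4, 10, 7, 5, 10], -4) -> -12  [called from main, line 60]
  audit_lot(0, -12) -> 1  [called from main, line 62]
Log origins:
  1: from main, line 57
  2: from grade_run, line 25
  3: from probe_limits, line 2
  4: from probe_limits, line 6
  5: from trim_outliers, line 10
  6: from trim_outliers, line 15
  7: from grade_run, line 28
  8: from main, line 59
  9: from pack_ledger, line 39
  10: from pick_anchor, line 33
  11: from pack_ledger, line 41
  12: from main, line 61
  13: from audit_lot, line 46
A correct fix: line 5: replace `*` with `+`.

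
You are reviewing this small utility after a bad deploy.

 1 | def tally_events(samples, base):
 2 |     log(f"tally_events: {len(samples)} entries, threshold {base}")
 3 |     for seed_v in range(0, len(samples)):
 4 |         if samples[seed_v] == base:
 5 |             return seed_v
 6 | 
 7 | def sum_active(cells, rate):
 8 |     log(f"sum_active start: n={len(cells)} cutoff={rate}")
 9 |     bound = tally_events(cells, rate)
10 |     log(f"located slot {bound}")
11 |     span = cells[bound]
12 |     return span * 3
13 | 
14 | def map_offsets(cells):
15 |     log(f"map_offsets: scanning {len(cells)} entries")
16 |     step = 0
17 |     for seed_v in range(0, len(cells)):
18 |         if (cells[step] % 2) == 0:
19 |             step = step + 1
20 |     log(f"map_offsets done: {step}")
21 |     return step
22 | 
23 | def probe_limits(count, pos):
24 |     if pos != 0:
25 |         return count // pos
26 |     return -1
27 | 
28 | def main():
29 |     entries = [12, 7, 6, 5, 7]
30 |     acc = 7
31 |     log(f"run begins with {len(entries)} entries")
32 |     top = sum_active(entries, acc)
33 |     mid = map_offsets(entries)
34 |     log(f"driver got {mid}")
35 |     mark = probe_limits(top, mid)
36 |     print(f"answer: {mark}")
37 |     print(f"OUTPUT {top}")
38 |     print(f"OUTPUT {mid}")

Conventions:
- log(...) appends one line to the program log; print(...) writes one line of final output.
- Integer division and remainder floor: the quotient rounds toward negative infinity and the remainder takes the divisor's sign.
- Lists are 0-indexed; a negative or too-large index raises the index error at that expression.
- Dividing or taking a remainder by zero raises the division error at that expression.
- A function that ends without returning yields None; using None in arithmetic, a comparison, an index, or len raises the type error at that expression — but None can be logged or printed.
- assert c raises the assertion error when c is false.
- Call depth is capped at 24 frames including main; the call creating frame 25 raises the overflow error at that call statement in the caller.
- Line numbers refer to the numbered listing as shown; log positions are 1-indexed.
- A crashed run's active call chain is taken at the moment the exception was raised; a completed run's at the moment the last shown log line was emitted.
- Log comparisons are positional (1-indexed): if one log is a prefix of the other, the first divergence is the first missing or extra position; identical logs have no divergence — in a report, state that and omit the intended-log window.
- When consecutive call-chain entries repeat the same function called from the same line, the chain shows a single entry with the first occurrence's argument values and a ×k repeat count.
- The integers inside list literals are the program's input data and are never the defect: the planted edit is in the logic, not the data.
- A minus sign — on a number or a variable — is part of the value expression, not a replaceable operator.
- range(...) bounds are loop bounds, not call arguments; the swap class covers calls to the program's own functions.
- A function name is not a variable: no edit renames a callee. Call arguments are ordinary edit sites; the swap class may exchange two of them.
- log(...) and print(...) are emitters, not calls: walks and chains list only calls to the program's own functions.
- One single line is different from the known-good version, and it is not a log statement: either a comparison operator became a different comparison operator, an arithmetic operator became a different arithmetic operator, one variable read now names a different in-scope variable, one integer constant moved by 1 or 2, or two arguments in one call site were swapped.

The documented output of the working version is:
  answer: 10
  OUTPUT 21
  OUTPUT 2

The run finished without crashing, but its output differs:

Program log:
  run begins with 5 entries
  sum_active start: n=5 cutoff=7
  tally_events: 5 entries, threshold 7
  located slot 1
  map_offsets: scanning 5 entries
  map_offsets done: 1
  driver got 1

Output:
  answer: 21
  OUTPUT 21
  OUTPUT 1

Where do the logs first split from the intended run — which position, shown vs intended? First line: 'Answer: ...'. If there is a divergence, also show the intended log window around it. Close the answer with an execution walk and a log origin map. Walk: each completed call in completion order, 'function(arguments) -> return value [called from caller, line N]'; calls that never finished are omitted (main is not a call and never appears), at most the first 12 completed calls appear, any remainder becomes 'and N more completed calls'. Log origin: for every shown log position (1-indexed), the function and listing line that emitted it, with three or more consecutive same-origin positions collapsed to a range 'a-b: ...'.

Answer: position 6 — the shown line 'map_offsets done: 1' should read 'map_offsets done: 2'.
Intended log window:
  4: located slot 1
  5: map_offsets: scanning 5 entries
  6: map_offsets done: 2
  7: driver got 2
Execution walk:
  tally_events([12, 7, 6, 5, 7], 7) -> 1  [called from sum_active, line 9]
  sum_active([12, 7, 6, 5, 7], 7) -> 21  [called from main, line 32]
  map_offsets([12, 7, 6, 5, 7]) -> 1  [called from main, line 33]
  probe_limits(21, 1) -> 21  [called from main, line 35]
Log origin:
  1: logged in main at line 31
  2: logged in sum_active at line 8
  3: logged in tally_events at line 2
  4: logged in sum_active at line 10
  5: logged in map_offsets at line 15
  6: logged in map_offsets at line 20
  7: logged in main at line 34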